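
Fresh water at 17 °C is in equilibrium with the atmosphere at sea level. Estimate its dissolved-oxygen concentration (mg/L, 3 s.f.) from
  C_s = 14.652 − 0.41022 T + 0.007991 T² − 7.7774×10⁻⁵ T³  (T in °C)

C_s ≈ 9.61 mg/L

C_s = 14.652 − 0.41022×17 + 0.007991×17² − 7.7774×10⁻⁵×17³ = 9.606 mg/L.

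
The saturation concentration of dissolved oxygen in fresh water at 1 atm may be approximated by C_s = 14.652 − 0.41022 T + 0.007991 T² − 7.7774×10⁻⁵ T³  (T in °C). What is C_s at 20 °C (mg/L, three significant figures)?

C_s ≈ 9.02 mg/L

C_s = 14.652 − 0.41022×20 + 0.007991×20² − 7.7774×10⁻⁵×20³ = 9.022 mg/L.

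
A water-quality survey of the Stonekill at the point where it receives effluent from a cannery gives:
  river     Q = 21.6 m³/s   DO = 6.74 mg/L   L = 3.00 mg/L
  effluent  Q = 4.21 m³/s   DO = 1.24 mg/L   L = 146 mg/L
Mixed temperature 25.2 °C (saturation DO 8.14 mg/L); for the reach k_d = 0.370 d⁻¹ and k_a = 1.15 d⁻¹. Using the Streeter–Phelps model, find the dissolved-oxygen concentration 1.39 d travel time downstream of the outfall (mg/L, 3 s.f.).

DO ≈ 2.73 mg/L

Mixed DO = (21.6×6.74 + 4.21×1.24)/(21.6+4.21) = 150.8/25.81 = 5.843 mg/L.
Mixed L₀ = (21.6×3.00 + 4.21×146)/(25.81) = 679.5/25.81 = 26.33 mg/L.
Initial deficit D₀ = C_s − DO₀ = 8.14 − 5.843 = 2.297 mg/L.
D(1.39) = [0.370×26.33/(1.15−0.370)](e^(−0.370×1.39) − e^(−1.15×1.39)) + 2.297 e^(−1.15×1.39)
= 12.49 × (0.5979 − 0.2022) + 2.297 × 0.2022 = 5.406 mg/L.
DO = 8.14 − 5.406 = 2.734 mg/L.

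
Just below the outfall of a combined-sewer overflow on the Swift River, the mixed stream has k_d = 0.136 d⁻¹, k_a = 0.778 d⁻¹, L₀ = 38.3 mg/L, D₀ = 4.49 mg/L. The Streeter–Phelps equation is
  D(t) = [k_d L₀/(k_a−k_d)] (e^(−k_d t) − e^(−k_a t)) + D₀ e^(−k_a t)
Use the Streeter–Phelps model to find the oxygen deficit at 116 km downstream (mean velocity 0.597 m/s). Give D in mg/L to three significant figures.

D ≈ 5.35 mg/L

Travel time t = x/v = 116 km / (0.597 m/s) = 116000 m / 0.597 m/s = 194300 s = 2.249 d.
k_d L₀/(k_a−k_d) = 0.136×38.3/(0.778−0.136) = 5.209/0.6420 = 8.113 mg/L.
e^(−k_d t) = e^(−0.136×2.249) = 0.7365; e^(−k_a t) = e^(−0.778×2.249) = 0.1738.
D = 8.113 × (0.7365 − 0.1738) + 4.49 × 0.1738 = 4.565 + 0.7805 = 5.346 mg/L.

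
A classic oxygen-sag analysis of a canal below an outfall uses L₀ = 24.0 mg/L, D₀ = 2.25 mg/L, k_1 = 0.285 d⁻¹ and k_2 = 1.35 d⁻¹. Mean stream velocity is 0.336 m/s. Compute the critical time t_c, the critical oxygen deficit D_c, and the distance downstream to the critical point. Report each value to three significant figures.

t_c ≈ 1.06 d; D_c ≈ 3.75 mg/L; x_c ≈ 30.6 km

t_c = [1/(k_2−k_1)] ln[(k_2/k_1)(1 − D₀(k_2−k_1)/(k_1 L₀))]
= [1/(1.35−0.285)] ln[(1.35/0.285)(1 − 2.25×1.065/(0.285×24.0))]
= (1/1.065) ln[4.737 × 0.6497] = 0.9390 × ln(3.077) = 0.9390 × 1.124 = 1.055 d.
D_c = (k_1/k_2) L₀ e^(−k_1 t_c) = (0.285/1.35) × 24.0 × e^(−0.285×1.055) = 0.2111 × 24.0 × 0.7402 = 3.750 mg/L.
x_c = v t_c = 0.336 m/s × 1.055 d × 86400 s/d = 30640 m ≈ 30.6 km.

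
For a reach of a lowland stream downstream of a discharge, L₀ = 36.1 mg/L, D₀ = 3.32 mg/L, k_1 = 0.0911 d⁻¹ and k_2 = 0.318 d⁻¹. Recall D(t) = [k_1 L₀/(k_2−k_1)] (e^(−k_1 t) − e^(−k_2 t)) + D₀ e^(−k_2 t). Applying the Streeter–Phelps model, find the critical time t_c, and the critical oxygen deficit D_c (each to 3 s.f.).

At the critical point dD/dt = 0, so k_1 L₀ e^(−k_1 t) = k_2 D. Substituting D(t) from the Streeter–Phelps equation and solving for t gives
t_c = ln[(k_2/k_1)(1 − D₀(k_2−k_1)/(k_1 L₀))] / (k_2−k_1).
Here k_2−k_1 = 0.2269 d⁻¹ and 1 − D₀(k_2−k_1)/(k_1 L₀) = 1 − 3.32×0.2269/(0.0911×36.1) = 0.7709, so
t_c = ln(3.491 × 0.7709) / 0.2269 = 0.9900 / 0.2269 = 4.363 d.
D_c = (k_1/k_2) L₀ e^(−k_1 t_c) = (0.0911/0.318) × 36.1 × e^(−0.0911×4.363) = 0.2865 × 36.1 × 0.6720 = 6.950 mg/L.

t_c ≈ 4.36 d; D_c ≈ 6.95 mg/L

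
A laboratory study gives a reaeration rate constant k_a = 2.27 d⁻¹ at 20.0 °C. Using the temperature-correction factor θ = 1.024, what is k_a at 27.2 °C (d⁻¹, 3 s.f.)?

k_a ≈ 2.69 d⁻¹

k_a(T₂) = k_a(T₁) · θ^(T₂−T₁) = 2.27 × 1.024^(27.2−20.0)
= 2.27 × 1.024^7.20 = 2.27 × 1.186 = 2.693 d⁻¹.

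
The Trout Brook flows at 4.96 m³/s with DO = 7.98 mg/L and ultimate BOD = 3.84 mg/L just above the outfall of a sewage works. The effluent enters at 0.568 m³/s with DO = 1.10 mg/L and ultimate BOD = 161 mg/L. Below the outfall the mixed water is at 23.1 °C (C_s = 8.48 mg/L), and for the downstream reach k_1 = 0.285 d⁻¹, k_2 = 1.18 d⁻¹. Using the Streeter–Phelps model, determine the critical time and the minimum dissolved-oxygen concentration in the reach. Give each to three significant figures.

t_c ≈ 1.35 d; minimum DO ≈ 5.20 mg/L

Mixed DO = (4.96×7.98 + 0.568×1.10)/(4.96+0.568) = 40.21/5.528 = 7.273 mg/L.
Mixed L₀ = (4.96×3.84 + 0.568×161)/(5.528) = 110.5/5.528 = 19.99 mg/L.
Initial deficit D₀ = C_s − DO₀ = 8.48 − 7.273 = 1.207 mg/L.
t_c = (1/0.8950) ln[(1.18/0.285)(1 − 1.207×0.8950/(0.285×19.99))] = 1.117 × ln(3.355) = 1.353 d.
D_c = (0.285/1.18) × 19.99 × e^(−0.285×1.353) = 0.2415 × 19.99 × 0.6801 = 3.283 mg/L.
Minimum DO = 8.48 − 3.283 = 5.197 mg/L.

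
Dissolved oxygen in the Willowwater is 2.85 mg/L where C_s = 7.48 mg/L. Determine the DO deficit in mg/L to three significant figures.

D = C_s − C = 7.48 − 2.85 = 4.63 mg/L.

D ≈ 4.63 mg/L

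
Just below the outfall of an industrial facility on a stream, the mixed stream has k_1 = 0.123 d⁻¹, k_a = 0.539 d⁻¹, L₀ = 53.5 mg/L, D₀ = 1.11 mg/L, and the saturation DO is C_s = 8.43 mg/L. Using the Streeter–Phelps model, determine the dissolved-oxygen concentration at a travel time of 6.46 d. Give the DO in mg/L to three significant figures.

DO ≈ 1.74 mg/L

k_1 L₀/(k_a−k_1) = 0.123×53.5/(0.539−0.123) = 6.580/0.4160 = 15.82 mg/L.
e^(−k_1 t) = e^(−0.123×6.460) = 0.4518; e^(−k_a t) = e^(−0.539×6.460) = 0.03075.
D = 15.82 × (0.4518 − 0.03075) + 1.11 × 0.03075 = 6.660 + 0.03413 = 6.694 mg/L.
DO = C_s − D = 8.43 − 6.694 = 1.736 mg/L.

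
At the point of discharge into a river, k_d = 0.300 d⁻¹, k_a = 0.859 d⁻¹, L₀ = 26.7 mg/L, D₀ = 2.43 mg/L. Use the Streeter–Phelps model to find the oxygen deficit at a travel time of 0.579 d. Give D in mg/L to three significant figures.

D ≈ 4.81 mg/L

k_d L₀/(k_a−k_d) = 0.300×26.7/(0.859−0.300) = 8.010/0.5590 = 14.33 mg/L.
e^(−k_d t) = e^(−0.300×0.5790) = 0.8405; e^(−k_a t) = e^(−0.859×0.5790) = 0.6081.
D = 14.33 × (0.8405 − 0.6081) + 2.43 × 0.6081 = 3.330 + 1.478 = 4.808 mg/L.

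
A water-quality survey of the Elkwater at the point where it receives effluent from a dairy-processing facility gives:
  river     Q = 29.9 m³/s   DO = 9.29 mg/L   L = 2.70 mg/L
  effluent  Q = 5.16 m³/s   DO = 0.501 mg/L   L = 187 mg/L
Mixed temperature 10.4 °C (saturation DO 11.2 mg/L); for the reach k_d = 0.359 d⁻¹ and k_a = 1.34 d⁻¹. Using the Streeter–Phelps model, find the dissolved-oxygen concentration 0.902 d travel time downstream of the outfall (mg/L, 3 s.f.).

DO ≈ 5.61 mg/L

Mixed DO = (29.9×9.29 + 5.16×0.501)/(29.9+5.16) = 280.4/35.06 = 7.996 mg/L.
Mixed L₀ = (29.9×2.70 + 5.16×187)/(35.06) = 1046/35.06 = 29.82 mg/L.
Initial deficit D₀ = C_s − DO₀ = 11.2 − 7.996 = 3.204 mg/L.
D(0.902) = [0.359×29.82/(1.34−0.359)](e^(−0.359×0.902) − e^(−1.34×0.902)) + 3.204 e^(−1.34×0.902)
= 10.91 × (0.7234 − 0.2986) + 3.204 × 0.2986 = 5.593 mg/L.
DO = 11.2 − 5.593 = 5.607 mg/L.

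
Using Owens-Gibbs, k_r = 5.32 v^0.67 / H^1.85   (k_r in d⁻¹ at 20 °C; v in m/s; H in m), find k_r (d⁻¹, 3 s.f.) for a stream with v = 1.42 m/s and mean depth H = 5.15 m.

k_r ≈ 0.324 d⁻¹

k_r = 5.32 × 1.42^0.67 / 5.15^1.85 = 5.32 × 1.265 / 20.74 = 0.3244 d⁻¹.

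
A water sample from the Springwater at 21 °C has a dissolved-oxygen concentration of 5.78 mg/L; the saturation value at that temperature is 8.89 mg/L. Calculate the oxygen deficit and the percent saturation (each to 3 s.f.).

D ≈ 3.11 mg/L; 65.0 % saturation

D = C_s − C = 8.89 − 5.78 = 3.11 mg/L.
% saturation = 5.78/8.89 × 100 = 65.0 %.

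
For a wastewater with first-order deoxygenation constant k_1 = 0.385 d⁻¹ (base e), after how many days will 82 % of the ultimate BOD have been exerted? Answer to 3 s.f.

t ≈ 4.45 d

y/L₀ = 1 − e^(−k_1 t) = 0.82 ⇒ e^(−k_1 t) = 0.180
t = −ln(0.180) / 0.385 = 1.715 / 0.385 = 4.454 d.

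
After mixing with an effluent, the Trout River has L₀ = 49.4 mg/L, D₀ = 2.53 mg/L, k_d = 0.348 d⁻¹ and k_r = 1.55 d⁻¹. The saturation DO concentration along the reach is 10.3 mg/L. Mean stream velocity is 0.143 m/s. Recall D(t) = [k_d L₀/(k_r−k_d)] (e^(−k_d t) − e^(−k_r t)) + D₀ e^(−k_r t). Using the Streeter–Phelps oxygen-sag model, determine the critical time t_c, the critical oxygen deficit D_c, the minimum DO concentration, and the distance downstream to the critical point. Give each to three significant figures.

t_c ≈ 1.08 d; D_c ≈ 7.61 mg/L; min DO ≈ 2.69 mg/L; x_c ≈ 13.4 km

At the critical point dD/dt = 0, so k_d L₀ e^(−k_d t) = k_r D. Substituting D(t) from the Streeter–Phelps equation and solving for t gives
t_c = ln[(k_r/k_d)(1 − D₀(k_r−k_d)/(k_d L₀))] / (k_r−k_d).
Here k_r−k_d = 1.202 d⁻¹ and 1 − D₀(k_r−k_d)/(k_d L₀) = 1 − 2.53×1.202/(0.348×49.4) = 0.8231, so
t_c = ln(4.454 × 0.8231) / 1.202 = 1.299 / 1.202 = 1.081 d.
L(t_c) = L₀ e^(−k_d t_c) = 49.4 × 0.6865 = 33.91 mg/L, and at the critical point k_r D_c = k_d L, so D_c = (0.348/1.55) × 33.91 = 7.614 mg/L.
Minimum DO = C_s − D_c = 10.3 − 7.614 = 2.686 mg/L.
x_c = v t_c = 0.143 m/s × 1.081 d × 86400 s/d = 13350 m ≈ 13.4 km.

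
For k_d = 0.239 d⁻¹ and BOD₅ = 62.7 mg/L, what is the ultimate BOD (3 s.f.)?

BOD₅ = L₀(1 − e^(−5k_d)) ⇒ L₀ = BOD₅ / (1 − e^(−5×0.239))
= 62.7 / (1 − 0.3027) = 62.7 / 0.6973 = 89.92 mg/L.

L₀ ≈ 89.9 mg/L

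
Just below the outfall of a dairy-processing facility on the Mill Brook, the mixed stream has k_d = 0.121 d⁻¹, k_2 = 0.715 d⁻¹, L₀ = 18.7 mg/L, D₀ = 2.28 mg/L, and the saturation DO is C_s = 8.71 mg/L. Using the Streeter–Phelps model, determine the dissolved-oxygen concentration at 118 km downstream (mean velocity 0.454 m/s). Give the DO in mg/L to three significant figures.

Travel time t = x/v = 118 km / (0.454 m/s) = 118000 m / 0.454 m/s = 259900 s = 3.008 d.
k_d L₀/(k_2−k_d) = 0.121×18.7/(0.715−0.121) = 2.263/0.5940 = 3.809 mg/L.
e^(−k_d t) = e^(−0.121×3.008) = 0.6949; e^(−k_2 t) = e^(−0.715×3.008) = 0.1164.
D = 3.809 × (0.6949 − 0.1164) + 2.28 × 0.1164 = 2.204 + 0.2653 = 2.469 mg/L.
DO = C_s − D = 8.71 − 2.469 = 6.241 mg/L.

DO ≈ 6.24 mg/L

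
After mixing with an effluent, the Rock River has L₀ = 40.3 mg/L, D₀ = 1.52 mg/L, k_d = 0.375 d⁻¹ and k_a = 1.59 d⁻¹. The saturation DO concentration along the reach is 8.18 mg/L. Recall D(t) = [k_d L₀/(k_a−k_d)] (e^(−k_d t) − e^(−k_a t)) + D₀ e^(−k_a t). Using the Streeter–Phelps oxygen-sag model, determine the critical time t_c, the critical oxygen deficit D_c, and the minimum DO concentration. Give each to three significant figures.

t_c ≈ 1.08 d; D_c ≈ 6.34 mg/L; min DO ≈ 1.84 mg/L

At the critical point dD/dt = 0, so k_d L₀ e^(−k_d t) = k_a D. Substituting D(t) from the Streeter–Phelps equation and solving for t gives
t_c = ln[(k_a/k_d)(1 − D₀(k_a−k_d)/(k_d L₀))] / (k_a−k_d).
Here k_a−k_d = 1.215 d⁻¹ and 1 − D₀(k_a−k_d)/(k_d L₀) = 1 − 1.52×1.215/(0.375×40.3) = 0.8778, so
t_c = ln(4.240 × 0.8778) / 1.215 = 1.314 / 1.215 = 1.082 d.
D_c = (k_d/k_a) L₀ e^(−k_d t_c) = (0.375/1.59) × 40.3 × e^(−0.375×1.082) = 0.2358 × 40.3 × 0.6666 = 6.335 mg/L.
Minimum DO = C_s − D_c = 8.18 − 6.335 = 1.845 mg/L.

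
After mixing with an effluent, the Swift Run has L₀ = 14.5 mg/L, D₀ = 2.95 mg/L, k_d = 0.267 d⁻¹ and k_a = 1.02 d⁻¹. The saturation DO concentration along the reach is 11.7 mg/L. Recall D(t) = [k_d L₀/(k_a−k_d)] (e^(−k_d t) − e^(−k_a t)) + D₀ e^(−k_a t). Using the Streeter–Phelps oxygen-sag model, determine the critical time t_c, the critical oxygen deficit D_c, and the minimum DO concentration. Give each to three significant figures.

t_c ≈ 0.647 d; D_c ≈ 3.19 mg/L; min DO ≈ 8.51 mg/L

At the critical point dD/dt = 0, so k_d L₀ e^(−k_d t) = k_a D. Substituting D(t) from the Streeter–Phelps equation and solving for t gives
t_c = ln[(k_a/k_d)(1 − D₀(k_a−k_d)/(k_d L₀))] / (k_a−k_d).
Here k_a−k_d = 0.7530 d⁻¹ and 1 − D₀(k_a−k_d)/(k_d L₀) = 1 − 2.95×0.7530/(0.267×14.5) = 0.4262, so
t_c = ln(3.820 × 0.4262) / 0.7530 = 0.4875 / 0.7530 = 0.6475 d.
D_c = (k_d/k_a) L₀ e^(−k_d t_c) = (0.267/1.02) × 14.5 × e^(−0.267×0.6475) = 0.2618 × 14.5 × 0.8412 = 3.193 mg/L.
Minimum DO = C_s − D_c = 11.7 − 3.193 = 8.507 mg/L.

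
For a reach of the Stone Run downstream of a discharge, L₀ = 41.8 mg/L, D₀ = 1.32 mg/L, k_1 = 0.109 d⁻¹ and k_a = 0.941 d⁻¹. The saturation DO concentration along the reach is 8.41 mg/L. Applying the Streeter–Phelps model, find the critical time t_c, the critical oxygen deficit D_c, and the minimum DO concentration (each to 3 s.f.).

At the critical point dD/dt = 0, so k_1 L₀ e^(−k_1 t) = k_a D. Substituting D(t) from the Streeter–Phelps equation and solving for t gives
t_c = ln[(k_a/k_1)(1 − D₀(k_a−k_1)/(k_1 L₀))] / (k_a−k_1).
Here k_a−k_1 = 0.8320 d⁻¹ and 1 − D₀(k_a−k_1)/(k_1 L₀) = 1 − 1.32×0.8320/(0.109×41.8) = 0.7590, so
t_c = ln(8.633 × 0.7590) / 0.8320 = 1.880 / 0.8320 = 2.259 d.
D_c = (k_1/k_a) L₀ e^(−k_1 t_c) = (0.109/0.941) × 41.8 × e^(−0.109×2.259) = 0.1158 × 41.8 × 0.7817 = 3.785 mg/L.
Minimum DO = C_s − D_c = 8.41 − 3.785 = 4.625 mg/L.

t_c ≈ 2.26 d; D_c ≈ 3.78 mg/L; min DO ≈ 4.63 mg/L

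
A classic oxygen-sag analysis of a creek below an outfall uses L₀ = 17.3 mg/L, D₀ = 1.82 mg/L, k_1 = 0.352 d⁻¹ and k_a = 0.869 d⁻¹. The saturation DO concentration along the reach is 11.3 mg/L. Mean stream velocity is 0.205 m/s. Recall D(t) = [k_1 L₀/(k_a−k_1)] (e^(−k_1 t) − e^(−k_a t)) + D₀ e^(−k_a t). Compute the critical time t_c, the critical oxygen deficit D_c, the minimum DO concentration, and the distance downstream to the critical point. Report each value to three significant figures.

t_c ≈ 1.42 d; D_c ≈ 4.25 mg/L; min DO ≈ 7.05 mg/L; x_c ≈ 25.2 km

t_c = [1/(k_a−k_1)] ln[(k_a/k_1)(1 − D₀(k_a−k_1)/(k_1 L₀))]
= [1/(0.869−0.352)] ln[(0.869/0.352)(1 − 1.82×0.5170/(0.352×17.3))]
= (1/0.5170) ln[2.469 × 0.8455] = 1.934 × ln(2.087) = 1.934 × 0.7359 = 1.423 d.
D_c = (k_1/k_a) L₀ e^(−k_1 t_c) = (0.352/0.869) × 17.3 × e^(−0.352×1.423) = 0.4051 × 17.3 × 0.6059 = 4.246 mg/L.
Minimum DO = C_s − D_c = 11.3 − 4.246 = 7.054 mg/L.
x_c = v t_c = 0.205 m/s × 1.423 d × 86400 s/d = 25210 m ≈ 25.2 km.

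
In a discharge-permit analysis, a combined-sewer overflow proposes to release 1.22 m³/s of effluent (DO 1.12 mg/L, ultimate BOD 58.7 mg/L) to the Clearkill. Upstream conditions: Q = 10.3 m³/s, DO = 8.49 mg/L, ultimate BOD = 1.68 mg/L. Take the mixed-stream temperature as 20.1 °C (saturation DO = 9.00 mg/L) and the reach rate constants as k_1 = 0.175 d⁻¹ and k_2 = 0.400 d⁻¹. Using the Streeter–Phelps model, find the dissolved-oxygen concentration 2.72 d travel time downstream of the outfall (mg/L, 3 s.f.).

Mixed DO = (10.3×8.49 + 1.22×1.12)/(10.3+1.22) = 88.81/11.52 = 7.709 mg/L.
Mixed L₀ = (10.3×1.68 + 1.22×58.7)/(11.52) = 88.92/11.52 = 7.719 mg/L.
Initial deficit D₀ = C_s − DO₀ = 9.00 − 7.709 = 1.291 mg/L.
D(2.72) = [0.175×7.719/(0.400−0.175)](e^(−0.175×2.72) − e^(−0.400×2.72)) + 1.291 e^(−0.400×2.72)
= 6.003 × (0.6213 − 0.3369) + 1.291 × 0.3369 = 2.142 mg/L.
DO = 9.00 − 2.142 = 6.858 mg/L.

DO ≈ 6.86 mg/L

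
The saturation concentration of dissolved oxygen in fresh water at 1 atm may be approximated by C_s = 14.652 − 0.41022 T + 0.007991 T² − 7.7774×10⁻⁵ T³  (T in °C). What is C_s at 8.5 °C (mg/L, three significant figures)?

C_s ≈ 11.7 mg/L

C_s = 14.652 − 0.41022×8.5 + 0.007991×8.5² − 7.7774×10⁻⁵×8.5³ = 11.69 mg/L.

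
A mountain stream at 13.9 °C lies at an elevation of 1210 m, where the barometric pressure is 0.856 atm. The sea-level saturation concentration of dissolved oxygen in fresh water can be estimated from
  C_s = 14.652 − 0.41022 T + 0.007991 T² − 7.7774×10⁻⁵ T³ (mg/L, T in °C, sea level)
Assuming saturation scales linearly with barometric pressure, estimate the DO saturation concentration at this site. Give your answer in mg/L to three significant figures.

At sea level: C_s = 14.652 − 0.41022×13.9 + 0.007991×13.9² − 7.7774×10⁻⁵×13.9³ = 10.29 mg/L.
Pressure correction: C_s' = 10.29 × 0.856 = 8.804 mg/L.

C_s ≈ 8.80 mg/L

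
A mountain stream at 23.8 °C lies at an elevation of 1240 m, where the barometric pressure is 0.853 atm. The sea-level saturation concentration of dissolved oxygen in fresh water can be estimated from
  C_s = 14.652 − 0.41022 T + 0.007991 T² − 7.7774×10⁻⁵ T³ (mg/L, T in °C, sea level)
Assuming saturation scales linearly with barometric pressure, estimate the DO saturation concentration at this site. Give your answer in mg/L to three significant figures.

At sea level: C_s = 14.652 − 0.41022×23.8 + 0.007991×23.8² − 7.7774×10⁻⁵×23.8³ = 8.367 mg/L.
Pressure correction: C_s' = 8.367 × 0.853 = 7.137 mg/L.

C_s ≈ 7.14 mg/L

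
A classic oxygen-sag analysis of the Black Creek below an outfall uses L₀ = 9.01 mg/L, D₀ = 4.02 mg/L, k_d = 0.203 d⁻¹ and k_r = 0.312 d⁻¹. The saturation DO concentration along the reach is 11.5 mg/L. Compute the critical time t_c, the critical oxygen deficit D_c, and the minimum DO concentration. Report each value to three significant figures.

t_c = [1/(k_r−k_d)] ln[(k_r/k_d)(1 − D₀(k_r−k_d)/(k_d L₀))]
= [1/(0.312−0.203)] ln[(0.312/0.203)(1 − 4.02×0.1090/(0.203×9.01))]
= (1/0.1090) ln[1.537 × 0.7604] = 9.174 × ln(1.169) = 9.174 × 0.1559 = 1.431 d.
L(t_c) = L₀ e^(−k_d t_c) = 9.01 × 0.7480 = 6.739 mg/L, and at the critical point k_r D_c = k_d L, so D_c = (0.203/0.312) × 6.739 = 4.385 mg/L.
Minimum DO = C_s − D_c = 11.5 − 4.385 = 7.115 mg/L.

t_c ≈ 1.43 d; D_c ≈ 4.38 mg/L; min DO ≈ 7.12 mg/L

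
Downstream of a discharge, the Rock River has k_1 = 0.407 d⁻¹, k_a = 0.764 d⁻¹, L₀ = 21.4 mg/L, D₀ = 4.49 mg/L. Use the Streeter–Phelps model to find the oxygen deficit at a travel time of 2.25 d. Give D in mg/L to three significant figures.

D ≈ 6.20 mg/L

k_1 L₀/(k_a−k_1) = 0.407×21.4/(0.764−0.407) = 8.710/0.3570 = 24.40 mg/L.
e^(−k_1 t) = e^(−0.407×2.250) = 0.4002; e^(−k_a t) = e^(−0.764×2.250) = 0.1792.
D = 24.40 × (0.4002 − 0.1792) + 4.49 × 0.1792 = 5.391 + 0.8048 = 6.196 mg/L.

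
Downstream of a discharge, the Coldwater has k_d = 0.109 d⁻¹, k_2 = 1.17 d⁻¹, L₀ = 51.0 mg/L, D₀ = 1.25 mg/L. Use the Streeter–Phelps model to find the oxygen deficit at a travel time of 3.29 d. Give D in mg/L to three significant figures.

k_d L₀/(k_2−k_d) = 0.109×51.0/(1.17−0.109) = 5.559/1.061 = 5.239 mg/L.
e^(−k_d t) = e^(−0.109×3.290) = 0.6986; e^(−k_2 t) = e^(−1.17×3.290) = 0.02129.
D = 5.239 × (0.6986 − 0.02129) + 1.25 × 0.02129 = 3.549 + 0.02662 = 3.576 mg/L.

D ≈ 3.58 mg/L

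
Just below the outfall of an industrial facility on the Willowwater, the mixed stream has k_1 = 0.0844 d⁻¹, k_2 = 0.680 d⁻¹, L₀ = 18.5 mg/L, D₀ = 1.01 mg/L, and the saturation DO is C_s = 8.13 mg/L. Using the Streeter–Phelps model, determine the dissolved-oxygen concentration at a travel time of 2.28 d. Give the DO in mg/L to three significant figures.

k_1 L₀/(k_2−k_1) = 0.0844×18.5/(0.680−0.0844) = 1.561/0.5956 = 2.622 mg/L.
e^(−k_1 t) = e^(−0.0844×2.280) = 0.8250; e^(−k_2 t) = e^(−0.680×2.280) = 0.2122.
D = 2.622 × (0.8250 − 0.2122) + 1.01 × 0.2122 = 1.606 + 0.2143 = 1.821 mg/L.
DO = C_s − D = 8.13 − 1.821 = 6.309 mg/L.

DO ≈ 6.31 mg/L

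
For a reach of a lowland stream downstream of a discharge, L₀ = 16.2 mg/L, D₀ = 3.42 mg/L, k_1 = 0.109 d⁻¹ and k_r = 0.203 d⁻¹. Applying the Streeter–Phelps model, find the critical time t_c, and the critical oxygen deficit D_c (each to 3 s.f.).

t_c = [1/(k_r−k_1)] ln[(k_r/k_1)(1 − D₀(k_r−k_1)/(k_1 L₀))]
= [1/(0.203−0.109)] ln[(0.203/0.109)(1 − 3.42×0.09400/(0.109×16.2))]
= (1/0.09400) ln[1.862 × 0.8179] = 10.64 × ln(1.523) = 10.64 × 0.4209 = 4.478 d.
L(t_c) = L₀ e^(−k_1 t_c) = 16.2 × 0.6138 = 9.944 mg/L, and at the critical point k_r D_c = k_1 L, so D_c = (0.109/0.203) × 9.944 = 5.339 mg/L.

t_c ≈ 4.48 d; D_c ≈ 5.34 mg/L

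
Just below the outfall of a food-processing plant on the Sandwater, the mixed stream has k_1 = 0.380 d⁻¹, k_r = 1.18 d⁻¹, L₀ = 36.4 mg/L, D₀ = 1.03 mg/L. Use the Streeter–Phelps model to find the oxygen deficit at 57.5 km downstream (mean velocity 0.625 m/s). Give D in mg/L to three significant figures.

D ≈ 6.91 mg/L

Travel time t = x/v = 57.5 km / (0.625 m/s) = 57500 m / 0.625 m/s = 92000 s = 1.065 d.
k_1 L₀/(k_r−k_1) = 0.380×36.4/(1.18−0.380) = 13.83/0.8000 = 17.29 mg/L.
e^(−k_1 t) = e^(−0.380×1.065) = 0.6672; e^(−k_r t) = e^(−1.18×1.065) = 0.2847.
D = 17.29 × (0.6672 − 0.2847) + 1.03 × 0.2847 = 6.615 + 0.2932 = 6.908 mg/L.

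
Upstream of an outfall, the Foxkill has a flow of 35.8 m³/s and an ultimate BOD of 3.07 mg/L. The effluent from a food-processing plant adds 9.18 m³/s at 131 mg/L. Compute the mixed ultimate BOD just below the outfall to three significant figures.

29.2 mg/L

Flow-weighted mixing: C = (Q_r C_r + Q_w C_w)/(Q_r + Q_w)
= (35.8×3.07 + 9.18×131)/(35.8 + 9.18) = 1312/44.98 = 29.18 mg/L.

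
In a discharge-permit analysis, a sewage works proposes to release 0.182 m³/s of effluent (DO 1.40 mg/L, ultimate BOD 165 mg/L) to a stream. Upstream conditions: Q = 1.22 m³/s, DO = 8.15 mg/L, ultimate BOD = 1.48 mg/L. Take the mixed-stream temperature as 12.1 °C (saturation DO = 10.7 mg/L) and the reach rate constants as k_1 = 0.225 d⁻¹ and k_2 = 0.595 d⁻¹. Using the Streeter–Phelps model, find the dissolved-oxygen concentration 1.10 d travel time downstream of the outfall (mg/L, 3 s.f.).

Mixed DO = (1.22×8.15 + 0.182×1.40)/(1.22+0.182) = 10.20/1.402 = 7.274 mg/L.
Mixed L₀ = (1.22×1.48 + 0.182×165)/(1.402) = 31.84/1.402 = 22.71 mg/L.
Initial deficit D₀ = C_s − DO₀ = 10.7 − 7.274 = 3.426 mg/L.
D(1.10) = [0.225×22.71/(0.595−0.225)](e^(−0.225×1.10) − e^(−0.595×1.10)) + 3.426 e^(−0.595×1.10)
= 13.81 × (0.7808 − 0.5197) + 3.426 × 0.5197 = 5.385 mg/L.
DO = 10.7 − 5.385 = 5.315 mg/L.

DO ≈ 5.31 mg/L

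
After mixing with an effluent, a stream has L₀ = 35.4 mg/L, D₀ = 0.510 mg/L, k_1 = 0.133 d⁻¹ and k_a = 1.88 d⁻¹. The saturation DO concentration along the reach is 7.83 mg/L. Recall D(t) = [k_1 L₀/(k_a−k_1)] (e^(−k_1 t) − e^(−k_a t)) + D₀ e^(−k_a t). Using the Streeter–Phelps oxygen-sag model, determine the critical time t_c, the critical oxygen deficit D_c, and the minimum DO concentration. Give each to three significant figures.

t_c ≈ 1.40 d; D_c ≈ 2.08 mg/L; min DO ≈ 5.75 mg/L

At the critical point dD/dt = 0, so k_1 L₀ e^(−k_1 t) = k_a D. Substituting D(t) from the Streeter–Phelps equation and solving for t gives
t_c = ln[(k_a/k_1)(1 − D₀(k_a−k_1)/(k_1 L₀))] / (k_a−k_1).
Here k_a−k_1 = 1.747 d⁻¹ and 1 − D₀(k_a−k_1)/(k_1 L₀) = 1 − 0.510×1.747/(0.133×35.4) = 0.8108, so
t_c = ln(14.14 × 0.8108) / 1.747 = 2.439 / 1.747 = 1.396 d.
D_c = (k_1/k_a) L₀ e^(−k_1 t_c) = (0.133/1.88) × 35.4 × e^(−0.133×1.396) = 0.07074 × 35.4 × 0.8305 = 2.080 mg/L.
Minimum DO = C_s − D_c = 7.83 − 2.080 = 5.750 mg/L.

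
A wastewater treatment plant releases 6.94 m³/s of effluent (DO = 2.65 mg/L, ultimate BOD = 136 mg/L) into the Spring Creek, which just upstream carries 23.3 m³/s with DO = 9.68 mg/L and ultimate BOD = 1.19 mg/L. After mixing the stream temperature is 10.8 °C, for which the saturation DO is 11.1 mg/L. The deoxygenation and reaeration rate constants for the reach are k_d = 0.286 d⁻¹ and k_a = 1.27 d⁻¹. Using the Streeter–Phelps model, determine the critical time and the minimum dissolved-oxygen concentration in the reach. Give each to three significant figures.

t_c ≈ 1.12 d; minimum DO ≈ 5.84 mg/L

Mixed DO = (23.3×9.68 + 6.94×2.65)/(23.3+6.94) = 243.9/30.24 = 8.067 mg/L.
Mixed L₀ = (23.3×1.19 + 6.94×136)/(30.24) = 971.6/30.24 = 32.13 mg/L.
Initial deficit D₀ = C_s − DO₀ = 11.1 − 8.067 = 3.033 mg/L.
t_c = (1/0.9840) ln[(1.27/0.286)(1 − 3.033×0.9840/(0.286×32.13))] = 1.016 × ln(2.998) = 1.116 d.
D_c = (0.286/1.27) × 32.13 × e^(−0.286×1.116) = 0.2252 × 32.13 × 0.7268 = 5.258 mg/L.
Minimum DO = 11.1 − 5.258 = 5.842 mg/L.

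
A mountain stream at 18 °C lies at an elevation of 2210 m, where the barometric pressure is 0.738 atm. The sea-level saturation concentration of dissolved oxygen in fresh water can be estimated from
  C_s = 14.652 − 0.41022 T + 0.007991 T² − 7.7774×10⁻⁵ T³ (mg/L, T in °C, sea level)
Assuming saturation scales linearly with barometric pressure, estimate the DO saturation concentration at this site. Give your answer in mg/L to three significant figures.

At sea level: C_s = 14.652 − 0.41022×18 + 0.007991×18² − 7.7774×10⁻⁵×18³ = 9.404 mg/L.
Pressure correction: C_s' = 9.404 × 0.738 = 6.940 mg/L.

C_s ≈ 6.94 mg/L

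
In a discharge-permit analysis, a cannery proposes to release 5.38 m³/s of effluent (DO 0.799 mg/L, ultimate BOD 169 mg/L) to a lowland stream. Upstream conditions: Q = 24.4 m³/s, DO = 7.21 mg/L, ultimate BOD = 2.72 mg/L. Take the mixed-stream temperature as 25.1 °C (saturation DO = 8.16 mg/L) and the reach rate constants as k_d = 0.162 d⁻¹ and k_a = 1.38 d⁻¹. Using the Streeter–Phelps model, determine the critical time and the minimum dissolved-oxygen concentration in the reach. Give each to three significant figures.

Mixed DO = (24.4×7.21 + 5.38×0.799)/(24.4+5.38) = 180.2/29.78 = 6.052 mg/L.
Mixed L₀ = (24.4×2.72 + 5.38×169)/(29.78) = 975.6/29.78 = 32.76 mg/L.
Initial deficit D₀ = C_s − DO₀ = 8.16 − 6.052 = 2.108 mg/L.
t_c = (1/1.218) ln[(1.38/0.162)(1 − 2.108×1.218/(0.162×32.76))] = 0.8210 × ln(4.397) = 1.216 d.
D_c = (0.162/1.38) × 32.76 × e^(−0.162×1.216) = 0.1174 × 32.76 × 0.8212 = 3.158 mg/L.
Minimum DO = 8.16 − 3.158 = 5.002 mg/L.

t_c ≈ 1.22 d; minimum DO ≈ 5.00 mg/L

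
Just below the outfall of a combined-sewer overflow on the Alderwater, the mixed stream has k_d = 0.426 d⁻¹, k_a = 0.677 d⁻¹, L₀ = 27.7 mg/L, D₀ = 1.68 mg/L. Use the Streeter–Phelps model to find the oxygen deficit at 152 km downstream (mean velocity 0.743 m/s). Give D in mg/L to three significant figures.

Travel time t = x/v = 152 km / (0.743 m/s) = 152000 m / 0.743 m/s = 204600 s = 2.368 d.
k_d L₀/(k_a−k_d) = 0.426×27.7/(0.677−0.426) = 11.80/0.2510 = 47.01 mg/L.
e^(−k_d t) = e^(−0.426×2.368) = 0.3647; e^(−k_a t) = e^(−0.677×2.368) = 0.2013.
D = 47.01 × (0.3647 − 0.2013) + 1.68 × 0.2013 = 7.682 + 0.3382 = 8.020 mg/L.

D ≈ 8.02 mg/L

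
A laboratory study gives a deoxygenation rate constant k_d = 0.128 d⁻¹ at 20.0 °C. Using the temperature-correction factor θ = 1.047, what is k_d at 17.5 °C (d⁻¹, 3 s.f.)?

k_d(T₂) = k_d(T₁) · θ^(T₂−T₁) = 0.128 × 1.047^(17.5−20.0)
= 0.128 × 1.047^-2.50 = 0.128 × 0.8915 = 0.1141 d⁻¹.

k_d ≈ 0.114 d⁻¹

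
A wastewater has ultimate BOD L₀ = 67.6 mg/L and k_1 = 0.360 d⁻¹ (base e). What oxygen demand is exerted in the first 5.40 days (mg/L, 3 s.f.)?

y_t = L₀(1 − e^(−k_1 t)) = 67.6 × (1 − e^(−0.360×5.40))
= 67.6 × (1 − 0.1431) = 67.6 × 0.8569 = 57.92 mg/L.

y ≈ 57.9 mg/L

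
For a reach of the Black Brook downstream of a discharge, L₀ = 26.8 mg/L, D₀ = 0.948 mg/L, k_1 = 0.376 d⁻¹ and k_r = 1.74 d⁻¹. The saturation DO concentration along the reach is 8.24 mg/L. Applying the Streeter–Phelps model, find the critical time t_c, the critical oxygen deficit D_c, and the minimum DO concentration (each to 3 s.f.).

At the critical point dD/dt = 0, so k_1 L₀ e^(−k_1 t) = k_r D. Substituting D(t) from the Streeter–Phelps equation and solving for t gives
t_c = ln[(k_r/k_1)(1 − D₀(k_r−k_1)/(k_1 L₀))] / (k_r−k_1).
Here k_r−k_1 = 1.364 d⁻¹ and 1 − D₀(k_r−k_1)/(k_1 L₀) = 1 − 0.948×1.364/(0.376×26.8) = 0.8717, so
t_c = ln(4.628 × 0.8717) / 1.364 = 1.395 / 1.364 = 1.023 d.
D_c = (k_1/k_r) L₀ e^(−k_1 t_c) = (0.376/1.74) × 26.8 × e^(−0.376×1.023) = 0.2161 × 26.8 × 0.6808 = 3.943 mg/L.
Minimum DO = C_s − D_c = 8.24 − 3.943 = 4.297 mg/L.

t_c ≈ 1.02 d; D_c ≈ 3.94 mg/L; min DO ≈ 4.30 mg/L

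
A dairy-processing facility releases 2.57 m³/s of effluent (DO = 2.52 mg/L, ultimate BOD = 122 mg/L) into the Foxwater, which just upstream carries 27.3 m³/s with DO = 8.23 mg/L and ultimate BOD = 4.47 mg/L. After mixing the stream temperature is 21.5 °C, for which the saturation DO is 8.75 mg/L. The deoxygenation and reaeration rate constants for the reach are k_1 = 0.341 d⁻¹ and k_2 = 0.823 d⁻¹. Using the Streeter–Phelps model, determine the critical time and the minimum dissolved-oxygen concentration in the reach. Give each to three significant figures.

Mixed DO = (27.3×8.23 + 2.57×2.52)/(27.3+2.57) = 231.2/29.87 = 7.739 mg/L.
Mixed L₀ = (27.3×4.47 + 2.57×122)/(29.87) = 435.6/29.87 = 14.58 mg/L.
Initial deficit D₀ = C_s − DO₀ = 8.75 − 7.739 = 1.011 mg/L.
t_c = (1/0.4820) ln[(0.823/0.341)(1 − 1.011×0.4820/(0.341×14.58))] = 2.075 × ln(2.177) = 1.614 d.
D_c = (0.341/0.823) × 14.58 × e^(−0.341×1.614) = 0.4143 × 14.58 × 0.5768 = 3.485 mg/L.
Minimum DO = 8.75 − 3.485 = 5.265 mg/L.

t_c ≈ 1.61 d; minimum DO ≈ 5.27 mg/L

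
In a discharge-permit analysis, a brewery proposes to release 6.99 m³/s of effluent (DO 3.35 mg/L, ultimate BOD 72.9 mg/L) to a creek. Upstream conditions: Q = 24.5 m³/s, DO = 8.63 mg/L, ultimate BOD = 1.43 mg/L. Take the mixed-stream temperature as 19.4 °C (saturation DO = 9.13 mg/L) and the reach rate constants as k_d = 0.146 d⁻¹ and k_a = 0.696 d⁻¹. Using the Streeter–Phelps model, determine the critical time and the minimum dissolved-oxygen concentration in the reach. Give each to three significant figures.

Mixed DO = (24.5×8.63 + 6.99×3.35)/(24.5+6.99) = 234.9/31.49 = 7.458 mg/L.
Mixed L₀ = (24.5×1.43 + 6.99×72.9)/(31.49) = 544.6/31.49 = 17.29 mg/L.
Initial deficit D₀ = C_s − DO₀ = 9.13 − 7.458 = 1.672 mg/L.
t_c = (1/0.5500) ln[(0.696/0.146)(1 − 1.672×0.5500/(0.146×17.29))] = 1.818 × ln(3.031) = 2.016 d.
D_c = (0.146/0.696) × 17.29 × e^(−0.146×2.016) = 0.2098 × 17.29 × 0.7450 = 2.703 mg/L.
Minimum DO = 9.13 − 2.703 = 6.427 mg/L.

t_c ≈ 2.02 d; minimum DO ≈ 6.43 mg/L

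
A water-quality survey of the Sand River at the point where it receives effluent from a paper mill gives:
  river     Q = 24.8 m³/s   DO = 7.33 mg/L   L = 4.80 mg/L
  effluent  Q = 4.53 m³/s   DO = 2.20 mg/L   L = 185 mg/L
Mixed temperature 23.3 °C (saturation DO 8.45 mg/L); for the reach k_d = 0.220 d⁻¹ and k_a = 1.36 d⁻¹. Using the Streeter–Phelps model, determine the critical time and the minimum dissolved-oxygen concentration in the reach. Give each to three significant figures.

Mixed DO = (24.8×7.33 + 4.53×2.20)/(24.8+4.53) = 191.8/29.33 = 6.538 mg/L.
Mixed L₀ = (24.8×4.80 + 4.53×185)/(29.33) = 957.1/29.33 = 32.63 mg/L.
Initial deficit D₀ = C_s − DO₀ = 8.45 − 6.538 = 1.912 mg/L.
t_c = (1/1.140) ln[(1.36/0.220)(1 − 1.912×1.140/(0.220×32.63))] = 0.8772 × ln(4.305) = 1.280 d.
D_c = (0.220/1.36) × 32.63 × e^(−0.220×1.280) = 0.1618 × 32.63 × 0.7545 = 3.983 mg/L.
Minimum DO = 8.45 − 3.983 = 4.467 mg/L.

t_c ≈ 1.28 d; minimum DO ≈ 4.47 mg/L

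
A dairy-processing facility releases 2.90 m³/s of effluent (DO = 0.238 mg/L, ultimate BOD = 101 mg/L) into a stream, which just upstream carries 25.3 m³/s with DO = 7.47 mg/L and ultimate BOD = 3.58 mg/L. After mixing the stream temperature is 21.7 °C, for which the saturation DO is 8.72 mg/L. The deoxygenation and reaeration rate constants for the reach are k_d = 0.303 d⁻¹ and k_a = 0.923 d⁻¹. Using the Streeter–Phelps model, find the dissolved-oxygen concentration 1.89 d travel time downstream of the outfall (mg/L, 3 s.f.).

Mixed DO = (25.3×7.47 + 2.90×0.238)/(25.3+2.90) = 189.7/28.20 = 6.726 mg/L.
Mixed L₀ = (25.3×3.58 + 2.90×101)/(28.20) = 383.5/28.20 = 13.60 mg/L.
Initial deficit D₀ = C_s − DO₀ = 8.72 − 6.726 = 1.994 mg/L.
D(1.89) = [0.303×13.60/(0.923−0.303)](e^(−0.303×1.89) − e^(−0.923×1.89)) + 1.994 e^(−0.923×1.89)
= 6.646 × (0.5640 − 0.1747) + 1.994 × 0.1747 = 2.935 mg/L.
DO = 8.72 − 2.935 = 5.785 mg/L.

DO ≈ 5.78 mg/L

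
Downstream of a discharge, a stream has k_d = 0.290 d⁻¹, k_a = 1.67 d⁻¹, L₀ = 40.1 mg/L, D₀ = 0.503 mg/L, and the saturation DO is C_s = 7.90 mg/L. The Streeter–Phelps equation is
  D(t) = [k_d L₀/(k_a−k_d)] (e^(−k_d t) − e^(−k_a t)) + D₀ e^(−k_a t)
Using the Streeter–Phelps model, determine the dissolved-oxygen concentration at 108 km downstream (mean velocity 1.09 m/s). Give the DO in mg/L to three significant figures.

Travel time t = x/v = 108 km / (1.09 m/s) = 108000 m / 1.09 m/s = 99080 s = 1.147 d.
k_d L₀/(k_a−k_d) = 0.290×40.1/(1.67−0.290) = 11.63/1.380 = 8.427 mg/L.
e^(−k_d t) = e^(−0.290×1.147) = 0.7171; e^(−k_a t) = e^(−1.67×1.147) = 0.1473.
D = 8.427 × (0.7171 − 0.1473) + 0.503 × 0.1473 = 4.801 + 0.07410 = 4.875 mg/L.
DO = C_s − D = 7.90 − 4.875 = 3.025 mg/L.

DO ≈ 3.02 mg/L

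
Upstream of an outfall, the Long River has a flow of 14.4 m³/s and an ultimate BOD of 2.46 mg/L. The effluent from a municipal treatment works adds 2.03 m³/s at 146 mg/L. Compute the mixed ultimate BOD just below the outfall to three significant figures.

Flow-weighted mixing: C = (Q_r C_r + Q_w C_w)/(Q_r + Q_w)
= (14.4×2.46 + 2.03×146)/(14.4 + 2.03) = 331.8/16.43 = 20.20 mg/L.

20.2 mg/L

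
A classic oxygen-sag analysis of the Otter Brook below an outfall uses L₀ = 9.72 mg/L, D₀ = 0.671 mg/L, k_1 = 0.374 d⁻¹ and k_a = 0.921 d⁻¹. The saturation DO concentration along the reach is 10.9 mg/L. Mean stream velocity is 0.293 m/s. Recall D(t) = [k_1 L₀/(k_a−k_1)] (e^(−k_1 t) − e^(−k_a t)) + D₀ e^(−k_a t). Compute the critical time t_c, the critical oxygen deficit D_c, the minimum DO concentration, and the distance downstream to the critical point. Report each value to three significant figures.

t_c ≈ 1.45 d; D_c ≈ 2.29 mg/L; min DO ≈ 8.61 mg/L; x_c ≈ 36.8 km

At the critical point dD/dt = 0, so k_1 L₀ e^(−k_1 t) = k_a D. Substituting D(t) from the Streeter–Phelps equation and solving for t gives
t_c = ln[(k_a/k_1)(1 − D₀(k_a−k_1)/(k_1 L₀))] / (k_a−k_1).
Here k_a−k_1 = 0.5470 d⁻¹ and 1 − D₀(k_a−k_1)/(k_1 L₀) = 1 − 0.671×0.5470/(0.374×9.72) = 0.8990, so
t_c = ln(2.463 × 0.8990) / 0.5470 = 0.7948 / 0.5470 = 1.453 d.
D_c = (k_1/k_a) L₀ e^(−k_1 t_c) = (0.374/0.921) × 9.72 × e^(−0.374×1.453) = 0.4061 × 9.72 × 0.5808 = 2.292 mg/L.
Minimum DO = C_s − D_c = 10.9 − 2.292 = 8.608 mg/L.
x_c = v t_c = 0.293 m/s × 1.453 d × 86400 s/d = 36780 m ≈ 36.8 km.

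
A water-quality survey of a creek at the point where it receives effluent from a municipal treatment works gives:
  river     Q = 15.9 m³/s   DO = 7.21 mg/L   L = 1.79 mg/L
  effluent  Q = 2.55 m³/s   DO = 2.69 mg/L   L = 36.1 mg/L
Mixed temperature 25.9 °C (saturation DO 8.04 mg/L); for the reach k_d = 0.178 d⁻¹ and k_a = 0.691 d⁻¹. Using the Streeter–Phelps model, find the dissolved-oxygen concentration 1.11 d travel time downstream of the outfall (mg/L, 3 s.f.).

DO ≈ 6.56 mg/L

Mixed DO = (15.9×7.21 + 2.55×2.69)/(15.9+2.55) = 121.5/18.45 = 6.585 mg/L.
Mixed L₀ = (15.9×1.79 + 2.55×36.1)/(18.45) = 120.5/18.45 = 6.532 mg/L.
Initial deficit D₀ = C_s − DO₀ = 8.04 − 6.585 = 1.455 mg/L.
D(1.11) = [0.178×6.532/(0.691−0.178)](e^(−0.178×1.11) − e^(−0.691×1.11)) + 1.455 e^(−0.691×1.11)
= 2.266 × (0.8207 − 0.4644) + 1.455 × 0.4644 = 1.483 mg/L.
DO = 8.04 − 1.483 = 6.557 mg/L.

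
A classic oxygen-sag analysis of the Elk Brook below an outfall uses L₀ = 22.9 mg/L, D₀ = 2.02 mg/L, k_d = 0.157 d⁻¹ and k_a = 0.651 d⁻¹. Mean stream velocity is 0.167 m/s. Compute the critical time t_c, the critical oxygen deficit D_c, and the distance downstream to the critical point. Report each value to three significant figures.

With k_a/k_d = 4.146 and 1 − D₀(k_a−k_d)/(k_d L₀) = 0.7224,
t_c = ln(4.146 × 0.7224) / (0.651 − 0.157) = ln(2.996) / 0.4940 = 1.097/0.4940 = 2.221 d.
D_c = (k_d/k_a) L₀ e^(−k_d t_c) = (0.157/0.651) × 22.9 × e^(−0.157×2.221) = 0.2412 × 22.9 × 0.7056 = 3.897 mg/L.
x_c = v t_c = 0.167 m/s × 2.221 d × 86400 s/d = 32050 m ≈ 32.0 km.

t_c ≈ 2.22 d; D_c ≈ 3.90 mg/L; x_c ≈ 32.0 km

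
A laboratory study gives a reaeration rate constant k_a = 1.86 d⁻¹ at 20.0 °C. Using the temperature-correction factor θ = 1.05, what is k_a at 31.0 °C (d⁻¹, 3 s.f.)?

k_a(T₂) = k_a(T₁) · θ^(T₂−T₁) = 1.86 × 1.05^(31.0−20.0)
= 1.86 × 1.05^11.0 = 1.86 × 1.710 = 3.181 d⁻¹.

k_a ≈ 3.18 d⁻¹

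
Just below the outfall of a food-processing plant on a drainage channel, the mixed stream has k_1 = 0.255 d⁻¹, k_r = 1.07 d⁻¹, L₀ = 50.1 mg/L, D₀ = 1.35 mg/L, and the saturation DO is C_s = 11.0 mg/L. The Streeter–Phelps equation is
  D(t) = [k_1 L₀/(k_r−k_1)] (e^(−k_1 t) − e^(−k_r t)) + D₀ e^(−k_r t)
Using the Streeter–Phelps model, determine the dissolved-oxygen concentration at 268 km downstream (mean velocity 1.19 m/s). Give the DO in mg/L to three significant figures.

Travel time t = x/v = 268 km / (1.19 m/s) = 268000 m / 1.19 m/s = 225200 s = 2.607 d.
k_1 L₀/(k_r−k_1) = 0.255×50.1/(1.07−0.255) = 12.78/0.8150 = 15.68 mg/L.
e^(−k_1 t) = e^(−0.255×2.607) = 0.5144; e^(−k_r t) = e^(−1.07×2.607) = 0.06148.
D = 15.68 × (0.5144 − 0.06148) + 1.35 × 0.06148 = 7.100 + 0.08300 = 7.183 mg/L.
DO = C_s − D = 11.0 − 7.183 = 3.817 mg/L.

DO ≈ 3.82 mg/L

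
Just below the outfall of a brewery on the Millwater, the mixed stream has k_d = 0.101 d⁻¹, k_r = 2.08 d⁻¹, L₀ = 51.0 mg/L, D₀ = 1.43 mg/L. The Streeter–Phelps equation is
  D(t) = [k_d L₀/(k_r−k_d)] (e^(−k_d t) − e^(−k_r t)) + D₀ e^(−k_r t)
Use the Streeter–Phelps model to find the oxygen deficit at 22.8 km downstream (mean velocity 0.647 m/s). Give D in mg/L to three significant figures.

D ≈ 2.00 mg/L

Travel time t = x/v = 22.8 km / (0.647 m/s) = 22800 m / 0.647 m/s = 35240 s = 0.4079 d.
k_d L₀/(k_r−k_d) = 0.101×51.0/(2.08−0.101) = 5.151/1.979 = 2.603 mg/L.
e^(−k_d t) = e^(−0.101×0.4079) = 0.9596; e^(−k_r t) = e^(−2.08×0.4079) = 0.4281.
D = 2.603 × (0.9596 − 0.4281) + 1.43 × 0.4281 = 1.383 + 0.6122 = 1.996 mg/L.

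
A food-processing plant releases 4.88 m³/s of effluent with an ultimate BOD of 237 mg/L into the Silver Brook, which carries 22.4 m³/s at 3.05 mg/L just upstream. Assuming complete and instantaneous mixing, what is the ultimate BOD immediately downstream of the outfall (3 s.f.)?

Flow-weighted mixing: C = (Q_r C_r + Q_w C_w)/(Q_r + Q_w)
= (22.4×3.05 + 4.88×237)/(22.4 + 4.88) = 1225/27.28 = 44.90 mg/L.

44.9 mg/L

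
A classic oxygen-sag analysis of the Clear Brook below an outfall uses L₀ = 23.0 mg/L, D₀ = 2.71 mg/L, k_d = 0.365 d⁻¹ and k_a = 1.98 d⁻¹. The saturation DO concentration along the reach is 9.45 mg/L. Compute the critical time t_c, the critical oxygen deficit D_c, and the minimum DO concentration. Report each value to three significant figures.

t_c ≈ 0.591 d; D_c ≈ 3.42 mg/L; min DO ≈ 6.03 mg/L

t_c = [1/(k_a−k_d)] ln[(k_a/k_d)(1 − D₀(k_a−k_d)/(k_d L₀))]
= [1/(1.98−0.365)] ln[(1.98/0.365)(1 − 2.71×1.615/(0.365×23.0))]
= (1/1.615) ln[5.425 × 0.4787] = 0.6192 × ln(2.597) = 0.6192 × 0.9542 = 0.5908 d.
L(t_c) = L₀ e^(−k_d t_c) = 23.0 × 0.8060 = 18.54 mg/L, and at the critical point k_a D_c = k_d L, so D_c = (0.365/1.98) × 18.54 = 3.417 mg/L.
Minimum DO = C_s − D_c = 9.45 − 3.417 = 6.033 mg/L.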